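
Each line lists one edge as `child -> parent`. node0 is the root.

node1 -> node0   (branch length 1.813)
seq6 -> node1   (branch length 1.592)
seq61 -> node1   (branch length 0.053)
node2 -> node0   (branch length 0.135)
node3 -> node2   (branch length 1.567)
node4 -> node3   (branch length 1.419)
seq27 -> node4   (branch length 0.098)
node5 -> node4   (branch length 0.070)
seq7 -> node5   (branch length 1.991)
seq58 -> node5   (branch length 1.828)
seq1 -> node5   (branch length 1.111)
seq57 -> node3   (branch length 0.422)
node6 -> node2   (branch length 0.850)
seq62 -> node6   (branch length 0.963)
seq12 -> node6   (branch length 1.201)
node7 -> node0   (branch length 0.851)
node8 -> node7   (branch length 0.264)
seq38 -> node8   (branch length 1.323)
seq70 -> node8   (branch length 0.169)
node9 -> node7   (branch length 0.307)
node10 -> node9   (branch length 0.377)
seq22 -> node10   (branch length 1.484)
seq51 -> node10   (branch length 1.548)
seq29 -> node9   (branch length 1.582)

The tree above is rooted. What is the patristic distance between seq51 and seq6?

6.488

The path runs seq51 → … → MRCA → … → seq6; the MRCA is the root of the tree.
Branch lengths along that path: 1.548 + 0.377 + 0.307 + 0.851 + 1.813 + 1.592 = 6.488.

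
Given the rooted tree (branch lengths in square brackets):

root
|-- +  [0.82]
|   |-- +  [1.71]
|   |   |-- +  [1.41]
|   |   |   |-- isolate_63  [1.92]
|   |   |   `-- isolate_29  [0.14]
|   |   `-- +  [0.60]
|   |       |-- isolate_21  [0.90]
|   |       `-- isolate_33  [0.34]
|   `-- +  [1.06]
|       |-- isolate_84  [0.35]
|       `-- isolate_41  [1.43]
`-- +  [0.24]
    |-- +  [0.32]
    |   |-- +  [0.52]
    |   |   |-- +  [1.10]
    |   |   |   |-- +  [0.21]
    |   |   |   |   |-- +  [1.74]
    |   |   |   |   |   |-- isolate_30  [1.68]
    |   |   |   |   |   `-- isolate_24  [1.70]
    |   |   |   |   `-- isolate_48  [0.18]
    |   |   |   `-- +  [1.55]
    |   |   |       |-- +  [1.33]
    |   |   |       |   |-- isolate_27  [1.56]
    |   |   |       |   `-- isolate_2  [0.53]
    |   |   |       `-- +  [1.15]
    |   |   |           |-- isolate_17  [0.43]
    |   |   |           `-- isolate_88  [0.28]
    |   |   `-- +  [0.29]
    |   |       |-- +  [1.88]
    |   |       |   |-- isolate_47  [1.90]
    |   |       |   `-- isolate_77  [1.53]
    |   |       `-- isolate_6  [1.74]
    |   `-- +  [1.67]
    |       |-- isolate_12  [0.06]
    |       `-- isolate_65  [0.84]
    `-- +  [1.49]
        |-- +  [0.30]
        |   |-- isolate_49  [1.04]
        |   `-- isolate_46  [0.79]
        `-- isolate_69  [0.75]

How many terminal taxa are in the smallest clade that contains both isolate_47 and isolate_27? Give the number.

10

The MRCA of isolate_47 and isolate_27 is the node subtending ((((isolate_30,isolate_24),isolate_48),((isolate_27,isolate_2),(isolate_17,isolate_88))),((isolate_47,isolate_77),isolate_6)).
That clade contains 10 terminal taxa: isolate_17, isolate_2, isolate_24, isolate_27, isolate_30, isolate_47, isolate_48, isolate_6, isolate_77, isolate_88.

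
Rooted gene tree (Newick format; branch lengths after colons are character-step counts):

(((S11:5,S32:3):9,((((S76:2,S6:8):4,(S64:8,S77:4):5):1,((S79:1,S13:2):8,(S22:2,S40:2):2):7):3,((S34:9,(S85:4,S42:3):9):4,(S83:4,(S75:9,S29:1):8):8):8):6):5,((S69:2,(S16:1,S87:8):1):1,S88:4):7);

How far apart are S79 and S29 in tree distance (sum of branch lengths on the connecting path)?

44

The path runs S79 → … → MRCA → … → S29; the MRCA is the node subtending ((((S76,S6),(S64,S77)),((S79,S13),(S22,S40))),((S34,(S85,S42)),(S83,(S75,S29)))).
Branch lengths along that path: 1 + 8 + 7 + 3 + 8 + 8 + 8 + 1 = 44.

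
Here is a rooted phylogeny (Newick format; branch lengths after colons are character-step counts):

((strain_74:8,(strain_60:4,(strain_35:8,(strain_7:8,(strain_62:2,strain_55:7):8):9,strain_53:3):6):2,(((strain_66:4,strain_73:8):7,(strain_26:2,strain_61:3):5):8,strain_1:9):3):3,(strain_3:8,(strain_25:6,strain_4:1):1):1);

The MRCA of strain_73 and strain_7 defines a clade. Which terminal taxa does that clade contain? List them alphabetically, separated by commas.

Tracing strain_73: it sits inside (strain_66,strain_73).
Tracing strain_7: it sits inside (strain_7,(strain_62,strain_55)).
The smallest clade enclosing both is (strain_74,(strain_60,(strain_35,(strain_7,(strain_62,strain_55)),strain_53)),(((strain_66,strain_73),(strain_26,strain_61)),strain_1)); the answer is its 12 terminal taxa in alphabetical order.

strain_1, strain_26, strain_35, strain_53, strain_55, strain_60, strain_61, strain_62, strain_66, strain_7, strain_73, strain_74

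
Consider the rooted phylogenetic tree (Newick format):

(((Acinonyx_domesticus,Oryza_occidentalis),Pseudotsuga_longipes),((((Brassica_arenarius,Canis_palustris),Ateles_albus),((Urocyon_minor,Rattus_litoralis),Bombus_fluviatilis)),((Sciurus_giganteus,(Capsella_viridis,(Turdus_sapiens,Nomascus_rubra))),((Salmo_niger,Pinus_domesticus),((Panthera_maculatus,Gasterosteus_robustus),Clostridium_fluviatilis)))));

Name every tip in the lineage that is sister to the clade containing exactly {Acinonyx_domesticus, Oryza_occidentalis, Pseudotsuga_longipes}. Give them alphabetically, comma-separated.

Ateles_albus, Bombus_fluviatilis, Brassica_arenarius, Canis_palustris, Capsella_viridis, Clostridium_fluviatilis, Gasterosteus_robustus, Nomascus_rubra, Panthera_maculatus, Pinus_domesticus, Rattus_litoralis, Salmo_niger, Sciurus_giganteus, Turdus_sapiens, Urocyon_minor

The clade containing exactly {Acinonyx_domesticus, Oryza_occidentalis, Pseudotsuga_longipes} attaches directly to the root of the tree.
The other lineage descending from that same node — the sister group — is ((((Brassica_arenarius,Canis_palustris),Ateles_albus),((Urocyon_minor,Rattus_litoralis),Bombus_fluviatilis)),((Sciurus_giganteus,(Capsella_viridis,(Turdus_sapiens,Nomascus_rubra))),((Salmo_niger,Pinus_domesticus),((Panthera_maculatus,Gasterosteus_robustus),Clostridium_fluviatilis)))); its 15 tips in alphabetical order are the answer.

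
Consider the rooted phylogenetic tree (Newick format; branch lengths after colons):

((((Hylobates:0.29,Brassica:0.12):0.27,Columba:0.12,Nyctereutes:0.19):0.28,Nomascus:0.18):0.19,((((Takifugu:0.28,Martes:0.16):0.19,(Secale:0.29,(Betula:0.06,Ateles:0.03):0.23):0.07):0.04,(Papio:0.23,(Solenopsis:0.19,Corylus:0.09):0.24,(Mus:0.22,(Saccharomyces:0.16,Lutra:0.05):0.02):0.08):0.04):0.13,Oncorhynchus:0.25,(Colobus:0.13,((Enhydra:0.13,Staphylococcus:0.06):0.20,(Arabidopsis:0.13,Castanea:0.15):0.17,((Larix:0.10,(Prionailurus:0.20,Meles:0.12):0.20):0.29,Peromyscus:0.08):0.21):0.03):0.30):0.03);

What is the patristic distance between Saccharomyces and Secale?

The path runs Saccharomyces → … → MRCA → … → Secale; the MRCA is the node subtending (((Takifugu,Martes),(Secale,(Betula,Ateles))),(Papio,(Solenopsis,Corylus),(Mus,(Saccharomyces,Lutra)))).
Branch lengths along that path: 0.16 + 0.02 + 0.08 + 0.04 + 0.04 + 0.07 + 0.29 = 0.70.

0.70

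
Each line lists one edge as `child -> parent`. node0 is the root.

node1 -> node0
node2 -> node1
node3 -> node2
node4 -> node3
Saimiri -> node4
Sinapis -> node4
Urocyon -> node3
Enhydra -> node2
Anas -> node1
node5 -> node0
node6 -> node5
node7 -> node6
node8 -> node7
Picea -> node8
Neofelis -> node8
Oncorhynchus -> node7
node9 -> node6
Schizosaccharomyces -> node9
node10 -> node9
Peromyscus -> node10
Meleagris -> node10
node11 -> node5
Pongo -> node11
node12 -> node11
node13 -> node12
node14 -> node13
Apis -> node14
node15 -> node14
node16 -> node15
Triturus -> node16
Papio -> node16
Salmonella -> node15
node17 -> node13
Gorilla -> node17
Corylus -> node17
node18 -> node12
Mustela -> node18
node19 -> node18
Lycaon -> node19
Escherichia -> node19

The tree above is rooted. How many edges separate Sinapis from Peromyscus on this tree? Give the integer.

The MRCA of Sinapis and Peromyscus is the root of the tree.
From Sinapis up to that node: 5 branches. From Peromyscus up to the same node: 5 branches. Total: 5 + 5 = 10.

10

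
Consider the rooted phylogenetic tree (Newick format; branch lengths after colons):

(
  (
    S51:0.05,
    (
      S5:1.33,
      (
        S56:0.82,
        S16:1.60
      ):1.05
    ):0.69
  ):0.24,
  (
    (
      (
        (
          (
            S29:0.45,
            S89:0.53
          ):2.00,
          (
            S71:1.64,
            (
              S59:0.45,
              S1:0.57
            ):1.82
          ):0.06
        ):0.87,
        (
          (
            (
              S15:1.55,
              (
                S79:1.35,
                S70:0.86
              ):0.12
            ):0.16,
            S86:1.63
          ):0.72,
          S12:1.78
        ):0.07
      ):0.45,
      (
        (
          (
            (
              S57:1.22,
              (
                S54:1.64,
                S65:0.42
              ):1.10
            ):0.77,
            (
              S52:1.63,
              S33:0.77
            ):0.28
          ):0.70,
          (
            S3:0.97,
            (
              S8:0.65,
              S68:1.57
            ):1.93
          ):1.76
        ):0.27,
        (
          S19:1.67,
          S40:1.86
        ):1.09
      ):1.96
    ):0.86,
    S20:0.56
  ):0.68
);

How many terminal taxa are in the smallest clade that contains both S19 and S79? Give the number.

The MRCA of S19 and S79 is the node subtending ((((S29,S89),(S71,(S59,S1))),(((S15,(S79,S70)),S86),S12)),((((S57,(S54,S65)),(S52,S33)),(S3,(S8,S68))),(S19,S40))).
That clade contains 20 terminal taxa: S1, S12, S15, S19, S29, S3, S33, S40, S52, S54, S57, S59, S65, S68, S70, S71, S79, S8, S86, S89.

20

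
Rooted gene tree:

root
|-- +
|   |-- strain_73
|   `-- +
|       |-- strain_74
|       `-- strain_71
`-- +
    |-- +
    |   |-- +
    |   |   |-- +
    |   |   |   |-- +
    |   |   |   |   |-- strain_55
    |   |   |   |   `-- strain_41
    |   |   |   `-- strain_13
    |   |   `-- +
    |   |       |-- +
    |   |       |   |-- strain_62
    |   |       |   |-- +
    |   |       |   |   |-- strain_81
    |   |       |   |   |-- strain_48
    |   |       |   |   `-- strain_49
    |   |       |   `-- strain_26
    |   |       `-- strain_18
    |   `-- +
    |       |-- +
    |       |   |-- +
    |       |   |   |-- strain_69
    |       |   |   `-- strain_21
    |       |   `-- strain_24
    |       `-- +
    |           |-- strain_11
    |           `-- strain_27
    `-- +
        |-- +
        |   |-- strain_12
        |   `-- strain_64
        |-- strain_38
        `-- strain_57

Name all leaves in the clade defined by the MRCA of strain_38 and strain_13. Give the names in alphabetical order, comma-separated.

Tracing strain_38: it sits inside ((strain_12,strain_64),strain_38,strain_57).
Tracing strain_13: it sits inside ((strain_55,strain_41),strain_13).
The smallest clade enclosing both is (((((strain_55,strain_41),strain_13),((strain_62,(strain_81,strain_48,strain_49),strain_26),strain_18)),(((strain_69,strain_21),strain_24),(strain_11,strain_27))),((strain_12,strain_64),strain_38,strain_57)); the answer is its 18 terminal taxa in alphabetical order.

strain_11, strain_12, strain_13, strain_18, strain_21, strain_24, strain_26, strain_27, strain_38, strain_41, strain_48, strain_49, strain_55, strain_57, strain_62, strain_64, strain_69, strain_81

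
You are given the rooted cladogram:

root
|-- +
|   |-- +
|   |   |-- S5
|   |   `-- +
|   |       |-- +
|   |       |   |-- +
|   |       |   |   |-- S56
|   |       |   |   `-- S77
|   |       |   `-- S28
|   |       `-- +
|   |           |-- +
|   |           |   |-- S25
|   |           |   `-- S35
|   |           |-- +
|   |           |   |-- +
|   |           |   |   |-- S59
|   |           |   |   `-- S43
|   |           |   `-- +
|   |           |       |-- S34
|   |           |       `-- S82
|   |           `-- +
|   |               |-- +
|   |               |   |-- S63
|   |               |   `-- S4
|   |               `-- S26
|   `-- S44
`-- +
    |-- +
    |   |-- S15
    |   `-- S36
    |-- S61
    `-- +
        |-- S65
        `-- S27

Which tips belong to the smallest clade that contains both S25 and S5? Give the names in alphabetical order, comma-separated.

S25, S26, S28, S34, S35, S4, S43, S5, S56, S59, S63, S77, S82

Tracing S25: it sits inside (S25,S35).
Tracing S5: it sits inside (S5,(((S56,S77),S28),((S25,S35),((S59,S43),(S34,S82)),((S63,S4),S26)))).
The smallest clade enclosing both is (S5,(((S56,S77),S28),((S25,S35),((S59,S43),(S34,S82)),((S63,S4),S26)))); the answer is its 13 terminal taxa in alphabetical order.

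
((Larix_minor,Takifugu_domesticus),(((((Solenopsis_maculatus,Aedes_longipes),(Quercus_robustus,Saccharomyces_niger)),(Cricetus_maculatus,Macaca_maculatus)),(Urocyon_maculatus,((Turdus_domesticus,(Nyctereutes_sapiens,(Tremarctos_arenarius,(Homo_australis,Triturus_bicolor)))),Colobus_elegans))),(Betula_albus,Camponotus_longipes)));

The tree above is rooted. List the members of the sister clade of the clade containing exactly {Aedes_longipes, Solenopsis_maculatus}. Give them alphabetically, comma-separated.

Quercus_robustus, Saccharomyces_niger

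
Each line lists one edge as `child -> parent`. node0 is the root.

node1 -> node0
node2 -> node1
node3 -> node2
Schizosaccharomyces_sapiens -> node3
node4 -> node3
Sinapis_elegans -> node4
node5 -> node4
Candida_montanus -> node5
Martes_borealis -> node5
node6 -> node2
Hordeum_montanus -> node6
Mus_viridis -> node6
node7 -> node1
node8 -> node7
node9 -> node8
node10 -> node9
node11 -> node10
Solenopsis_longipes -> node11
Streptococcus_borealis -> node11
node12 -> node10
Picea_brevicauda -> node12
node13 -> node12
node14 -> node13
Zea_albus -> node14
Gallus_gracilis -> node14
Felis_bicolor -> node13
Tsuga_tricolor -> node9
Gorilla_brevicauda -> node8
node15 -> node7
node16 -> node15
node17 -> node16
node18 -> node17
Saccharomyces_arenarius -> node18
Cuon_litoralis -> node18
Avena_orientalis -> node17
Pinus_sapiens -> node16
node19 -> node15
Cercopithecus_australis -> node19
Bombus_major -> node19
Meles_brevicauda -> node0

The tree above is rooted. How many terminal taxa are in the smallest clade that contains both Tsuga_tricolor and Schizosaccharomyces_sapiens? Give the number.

The MRCA of Tsuga_tricolor and Schizosaccharomyces_sapiens is the node subtending (((Schizosaccharomyces_sapiens,(Sinapis_elegans,(Candida_montanus,Martes_borealis))),(Hordeum_montanus,Mus_viridis)),(((((Solenopsis_longipes,Streptococcus_borealis),(Picea_brevicauda,((Zea_albus,Gallus_gracilis),Felis_bicolor))),Tsuga_tricolor),Gorilla_brevicauda),((((Saccharomyces_arenarius,Cuon_litoralis),Avena_orientalis),Pinus_sapiens),(Cercopithecus_australis,Bombus_major)))).
That clade contains 20 terminal taxa: Avena_orientalis, Bombus_major, Candida_montanus, Cercopithecus_australis, Cuon_litoralis, Felis_bicolor, Gallus_gracilis, Gorilla_brevicauda, Hordeum_montanus, Martes_borealis, Mus_viridis, Picea_brevicauda, Pinus_sapiens, Saccharomyces_arenarius, Schizosaccharomyces_sapiens, Sinapis_elegans, Solenopsis_longipes, Streptococcus_borealis, Tsuga_tricolor, Zea_albus.

20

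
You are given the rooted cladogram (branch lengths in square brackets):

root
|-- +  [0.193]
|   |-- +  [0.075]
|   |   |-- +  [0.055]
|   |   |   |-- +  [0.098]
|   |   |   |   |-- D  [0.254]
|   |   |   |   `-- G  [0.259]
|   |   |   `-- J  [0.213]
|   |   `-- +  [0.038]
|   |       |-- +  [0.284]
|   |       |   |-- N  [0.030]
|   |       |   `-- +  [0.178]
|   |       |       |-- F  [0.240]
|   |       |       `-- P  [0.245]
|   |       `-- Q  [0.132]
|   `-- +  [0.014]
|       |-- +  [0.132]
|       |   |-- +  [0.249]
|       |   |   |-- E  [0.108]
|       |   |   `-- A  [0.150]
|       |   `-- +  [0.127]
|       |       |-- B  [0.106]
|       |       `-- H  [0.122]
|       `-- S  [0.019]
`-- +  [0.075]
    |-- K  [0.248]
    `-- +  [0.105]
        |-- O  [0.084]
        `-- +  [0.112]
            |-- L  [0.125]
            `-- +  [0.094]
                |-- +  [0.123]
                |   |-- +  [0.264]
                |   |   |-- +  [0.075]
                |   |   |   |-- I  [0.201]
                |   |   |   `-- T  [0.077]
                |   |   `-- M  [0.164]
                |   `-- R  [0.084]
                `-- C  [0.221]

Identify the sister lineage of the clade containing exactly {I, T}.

M

The clade containing exactly {I, T} attaches to the tree at the node subtending ((I,T),M).
The other lineage descending from that same node — the sister group — is the single tip M.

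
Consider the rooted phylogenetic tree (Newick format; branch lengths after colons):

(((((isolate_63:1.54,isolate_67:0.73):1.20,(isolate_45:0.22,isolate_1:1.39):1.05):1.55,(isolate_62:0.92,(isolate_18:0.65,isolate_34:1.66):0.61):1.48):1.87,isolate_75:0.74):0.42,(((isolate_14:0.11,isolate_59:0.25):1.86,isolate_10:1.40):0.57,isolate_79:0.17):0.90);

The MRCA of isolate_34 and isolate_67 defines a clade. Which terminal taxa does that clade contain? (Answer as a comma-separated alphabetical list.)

Tracing isolate_34: it sits inside (isolate_18,isolate_34).
Tracing isolate_67: it sits inside (isolate_63,isolate_67).
The smallest clade enclosing both is (((isolate_63,isolate_67),(isolate_45,isolate_1)),(isolate_62,(isolate_18,isolate_34))); the answer is its 7 terminal taxa in alphabetical order.

isolate_1, isolate_18, isolate_34, isolate_45, isolate_62, isolate_63, isolate_67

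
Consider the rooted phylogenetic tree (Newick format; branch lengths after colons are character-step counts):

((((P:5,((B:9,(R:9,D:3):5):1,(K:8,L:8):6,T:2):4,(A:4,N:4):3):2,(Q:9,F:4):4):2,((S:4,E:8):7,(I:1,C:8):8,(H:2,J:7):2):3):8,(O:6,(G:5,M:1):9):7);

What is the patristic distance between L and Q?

33

The path runs L → … → MRCA → … → Q; the MRCA is the node subtending ((P,((B,(R,D)),(K,L),T),(A,N)),(Q,F)).
Branch lengths along that path: 8 + 6 + 4 + 2 + 4 + 9 = 33.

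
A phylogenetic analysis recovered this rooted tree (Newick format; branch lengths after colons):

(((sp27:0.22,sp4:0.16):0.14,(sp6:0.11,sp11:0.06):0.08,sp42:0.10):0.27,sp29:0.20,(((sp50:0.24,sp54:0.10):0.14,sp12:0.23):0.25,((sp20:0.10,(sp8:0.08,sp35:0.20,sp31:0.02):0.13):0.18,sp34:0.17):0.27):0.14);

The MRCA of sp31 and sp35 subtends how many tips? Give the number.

3

The MRCA of sp31 and sp35 is the node subtending (sp8,sp35,sp31).
That clade contains 3 terminal taxa: sp31, sp35, sp8.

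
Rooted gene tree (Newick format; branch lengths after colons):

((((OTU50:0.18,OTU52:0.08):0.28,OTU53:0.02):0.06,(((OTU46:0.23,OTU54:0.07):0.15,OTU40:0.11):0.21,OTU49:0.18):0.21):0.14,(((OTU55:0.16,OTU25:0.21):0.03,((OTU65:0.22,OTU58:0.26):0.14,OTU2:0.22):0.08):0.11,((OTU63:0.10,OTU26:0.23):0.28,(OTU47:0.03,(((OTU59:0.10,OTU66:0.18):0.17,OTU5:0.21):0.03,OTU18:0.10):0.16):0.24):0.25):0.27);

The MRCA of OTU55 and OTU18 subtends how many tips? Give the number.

12

The MRCA of OTU55 and OTU18 is the node subtending (((OTU55,OTU25),((OTU65,OTU58),OTU2)),((OTU63,OTU26),(OTU47,(((OTU59,OTU66),OTU5),OTU18)))).
That clade contains 12 terminal taxa: OTU18, OTU2, OTU25, OTU26, OTU47, OTU5, OTU55, OTU58, OTU59, OTU63, OTU65, OTU66.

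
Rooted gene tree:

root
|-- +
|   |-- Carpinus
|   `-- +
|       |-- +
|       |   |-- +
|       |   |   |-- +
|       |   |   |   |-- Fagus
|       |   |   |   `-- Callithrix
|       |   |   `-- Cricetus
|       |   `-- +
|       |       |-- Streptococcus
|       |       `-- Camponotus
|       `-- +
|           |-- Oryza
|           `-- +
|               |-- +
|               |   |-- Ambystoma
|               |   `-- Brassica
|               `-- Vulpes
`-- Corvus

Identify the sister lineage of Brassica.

Ambystoma

Brassica attaches to the tree at the node subtending (Ambystoma,Brassica).
The other lineage descending from that same node — the sister group — is the single tip Ambystoma.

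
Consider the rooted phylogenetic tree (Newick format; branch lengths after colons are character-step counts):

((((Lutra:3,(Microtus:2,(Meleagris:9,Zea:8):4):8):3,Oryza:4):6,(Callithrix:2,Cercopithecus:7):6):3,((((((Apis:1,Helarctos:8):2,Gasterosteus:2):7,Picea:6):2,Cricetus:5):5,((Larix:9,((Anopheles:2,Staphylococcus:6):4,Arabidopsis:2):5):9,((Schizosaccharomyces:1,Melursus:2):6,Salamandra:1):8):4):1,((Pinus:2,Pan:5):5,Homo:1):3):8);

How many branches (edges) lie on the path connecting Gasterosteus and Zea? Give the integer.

The MRCA of Gasterosteus and Zea is the root of the tree.
From Gasterosteus up to that node: 6 branches. From Zea up to the same node: 6 branches. Total: 6 + 6 = 12.

12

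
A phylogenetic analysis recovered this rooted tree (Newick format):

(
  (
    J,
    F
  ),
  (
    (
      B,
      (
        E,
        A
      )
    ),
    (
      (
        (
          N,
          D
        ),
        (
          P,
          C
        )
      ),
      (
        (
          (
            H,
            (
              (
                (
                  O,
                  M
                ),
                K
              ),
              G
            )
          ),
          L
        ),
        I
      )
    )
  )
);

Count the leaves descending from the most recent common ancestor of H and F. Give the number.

16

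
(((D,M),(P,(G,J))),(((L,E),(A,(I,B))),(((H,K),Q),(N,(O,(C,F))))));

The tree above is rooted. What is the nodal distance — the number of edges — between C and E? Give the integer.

The MRCA of C and E is the node subtending (((L,E),(A,(I,B))),(((H,K),Q),(N,(O,(C,F))))).
From C up to that node: 5 branches. From E up to the same node: 3 branches. Total: 5 + 3 = 8.

8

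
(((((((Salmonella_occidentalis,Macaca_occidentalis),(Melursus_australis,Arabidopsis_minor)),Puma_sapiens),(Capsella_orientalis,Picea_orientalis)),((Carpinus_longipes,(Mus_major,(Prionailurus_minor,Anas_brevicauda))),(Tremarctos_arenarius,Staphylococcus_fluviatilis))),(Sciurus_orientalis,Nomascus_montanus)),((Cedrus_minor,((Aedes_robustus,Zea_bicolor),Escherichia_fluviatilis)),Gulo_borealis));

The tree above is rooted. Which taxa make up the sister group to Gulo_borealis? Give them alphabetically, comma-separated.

Aedes_robustus, Cedrus_minor, Escherichia_fluviatilis, Zea_bicolor

Gulo_borealis attaches to the tree at the node subtending ((Cedrus_minor,((Aedes_robustus,Zea_bicolor),Escherichia_fluviatilis)),Gulo_borealis).
The other lineage descending from that same node — the sister group — is (Cedrus_minor,((Aedes_robustus,Zea_bicolor),Escherichia_fluviatilis)); its 4 tips in alphabetical order are the answer.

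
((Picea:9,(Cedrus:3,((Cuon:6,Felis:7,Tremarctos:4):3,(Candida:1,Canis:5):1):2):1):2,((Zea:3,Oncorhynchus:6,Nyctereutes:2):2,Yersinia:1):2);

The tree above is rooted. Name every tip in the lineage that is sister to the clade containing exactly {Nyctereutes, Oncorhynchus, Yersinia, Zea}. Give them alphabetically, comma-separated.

Candida, Canis, Cedrus, Cuon, Felis, Picea, Tremarctos

The clade containing exactly {Nyctereutes, Oncorhynchus, Yersinia, Zea} attaches directly to the root of the tree.
The other lineage descending from that same node — the sister group — is (Picea,(Cedrus,((Cuon,Felis,Tremarctos),(Candida,Canis)))); its 7 tips in alphabetical order are the answer.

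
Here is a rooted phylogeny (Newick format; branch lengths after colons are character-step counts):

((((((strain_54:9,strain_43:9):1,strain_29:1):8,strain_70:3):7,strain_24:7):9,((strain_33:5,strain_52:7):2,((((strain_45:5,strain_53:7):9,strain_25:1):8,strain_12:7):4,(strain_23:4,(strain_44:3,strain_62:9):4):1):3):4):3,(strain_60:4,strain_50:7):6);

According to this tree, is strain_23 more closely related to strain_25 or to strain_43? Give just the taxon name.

The MRCA of strain_23 and strain_25 subtends ((((strain_45,strain_53),strain_25),strain_12),(strain_23,(strain_44,strain_62))) (7 taxa).
The MRCA of strain_23 and strain_43 subtends (((((strain_54,strain_43),strain_29),strain_70),strain_24),((strain_33,strain_52),((((strain_45,strain_53),strain_25),strain_12),(strain_23,(strain_44,strain_62))))) (14 taxa).
The first is nested inside the second, so strain_23 shares a more recent common ancestor with strain_25.

strain_25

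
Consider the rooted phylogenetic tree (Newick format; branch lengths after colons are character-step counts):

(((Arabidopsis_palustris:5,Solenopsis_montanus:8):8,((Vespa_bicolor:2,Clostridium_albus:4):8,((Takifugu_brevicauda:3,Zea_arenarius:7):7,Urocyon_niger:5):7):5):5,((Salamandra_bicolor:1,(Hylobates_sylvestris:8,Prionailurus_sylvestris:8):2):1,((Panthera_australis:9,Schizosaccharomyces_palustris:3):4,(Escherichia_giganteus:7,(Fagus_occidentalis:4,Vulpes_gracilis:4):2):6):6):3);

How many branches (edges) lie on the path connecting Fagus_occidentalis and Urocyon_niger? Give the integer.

The MRCA of Fagus_occidentalis and Urocyon_niger is the root of the tree.
From Fagus_occidentalis up to that node: 5 branches. From Urocyon_niger up to the same node: 4 branches. Total: 5 + 4 = 9.

9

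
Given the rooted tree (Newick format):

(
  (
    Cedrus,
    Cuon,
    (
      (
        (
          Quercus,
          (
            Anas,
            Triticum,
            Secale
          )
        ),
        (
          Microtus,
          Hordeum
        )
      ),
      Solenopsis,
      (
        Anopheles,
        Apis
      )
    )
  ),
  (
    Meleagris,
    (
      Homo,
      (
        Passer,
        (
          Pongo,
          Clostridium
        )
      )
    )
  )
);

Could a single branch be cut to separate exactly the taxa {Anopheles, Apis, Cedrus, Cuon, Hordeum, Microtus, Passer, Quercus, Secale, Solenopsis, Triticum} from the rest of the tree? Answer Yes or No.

No

The MRCA of the listed taxa is the root, so the smallest clade containing them is the whole tree.
That clade also contains Anas, Clostridium, Homo, Meleagris, Pongo, which are not in the proposed group, so the group is not monophyletic.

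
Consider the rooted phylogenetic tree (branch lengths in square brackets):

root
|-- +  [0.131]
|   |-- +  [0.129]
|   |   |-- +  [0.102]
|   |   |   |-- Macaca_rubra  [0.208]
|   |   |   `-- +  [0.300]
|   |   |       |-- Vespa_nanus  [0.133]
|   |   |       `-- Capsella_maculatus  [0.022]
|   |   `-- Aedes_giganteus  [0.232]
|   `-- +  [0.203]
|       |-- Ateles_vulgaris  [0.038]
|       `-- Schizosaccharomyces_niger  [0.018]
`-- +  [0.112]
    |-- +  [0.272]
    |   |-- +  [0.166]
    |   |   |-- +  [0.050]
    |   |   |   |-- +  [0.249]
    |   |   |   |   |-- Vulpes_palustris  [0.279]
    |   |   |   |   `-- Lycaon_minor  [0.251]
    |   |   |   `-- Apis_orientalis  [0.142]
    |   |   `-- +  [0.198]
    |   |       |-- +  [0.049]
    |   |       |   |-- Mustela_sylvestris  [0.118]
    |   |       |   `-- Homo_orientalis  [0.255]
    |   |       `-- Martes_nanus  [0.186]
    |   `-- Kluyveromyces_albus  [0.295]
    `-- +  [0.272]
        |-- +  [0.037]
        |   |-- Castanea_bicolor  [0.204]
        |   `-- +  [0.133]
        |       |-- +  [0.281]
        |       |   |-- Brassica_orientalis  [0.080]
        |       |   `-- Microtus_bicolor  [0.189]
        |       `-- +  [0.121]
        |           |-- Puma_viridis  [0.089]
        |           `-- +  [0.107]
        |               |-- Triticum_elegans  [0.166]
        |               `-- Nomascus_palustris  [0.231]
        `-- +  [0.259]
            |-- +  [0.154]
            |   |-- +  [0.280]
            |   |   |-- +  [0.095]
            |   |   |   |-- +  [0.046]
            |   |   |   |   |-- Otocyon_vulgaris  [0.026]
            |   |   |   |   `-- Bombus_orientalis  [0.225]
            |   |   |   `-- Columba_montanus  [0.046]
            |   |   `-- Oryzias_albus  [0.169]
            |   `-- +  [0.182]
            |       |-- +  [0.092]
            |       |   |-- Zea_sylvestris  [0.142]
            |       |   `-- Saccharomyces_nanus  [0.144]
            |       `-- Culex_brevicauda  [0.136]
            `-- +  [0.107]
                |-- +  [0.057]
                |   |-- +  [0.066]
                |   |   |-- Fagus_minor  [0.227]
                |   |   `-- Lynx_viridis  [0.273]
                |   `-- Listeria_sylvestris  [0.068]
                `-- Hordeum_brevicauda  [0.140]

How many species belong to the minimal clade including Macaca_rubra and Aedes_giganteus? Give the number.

4

The MRCA of Macaca_rubra and Aedes_giganteus is the node subtending ((Macaca_rubra,(Vespa_nanus,Capsella_maculatus)),Aedes_giganteus).
That clade contains 4 terminal taxa: Aedes_giganteus, Capsella_maculatus, Macaca_rubra, Vespa_nanus.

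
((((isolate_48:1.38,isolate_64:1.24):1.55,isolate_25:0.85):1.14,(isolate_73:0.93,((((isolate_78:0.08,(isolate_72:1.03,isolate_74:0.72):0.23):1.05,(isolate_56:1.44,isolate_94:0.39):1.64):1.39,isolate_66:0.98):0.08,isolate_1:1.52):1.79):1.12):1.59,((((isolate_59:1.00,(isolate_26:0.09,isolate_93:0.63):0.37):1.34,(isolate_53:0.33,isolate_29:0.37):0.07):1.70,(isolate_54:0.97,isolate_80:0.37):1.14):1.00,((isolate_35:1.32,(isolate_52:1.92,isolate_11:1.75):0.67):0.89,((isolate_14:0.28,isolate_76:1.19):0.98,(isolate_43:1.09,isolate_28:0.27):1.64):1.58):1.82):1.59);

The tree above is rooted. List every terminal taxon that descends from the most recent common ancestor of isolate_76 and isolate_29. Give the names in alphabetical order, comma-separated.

Tracing isolate_76: it sits inside (isolate_14,isolate_76).
Tracing isolate_29: it sits inside (isolate_53,isolate_29).
The smallest clade enclosing both is ((((isolate_59,(isolate_26,isolate_93)),(isolate_53,isolate_29)),(isolate_54,isolate_80)),((isolate_35,(isolate_52,isolate_11)),((isolate_14,isolate_76),(isolate_43,isolate_28)))); the answer is its 14 terminal taxa in alphabetical order.

isolate_11, isolate_14, isolate_26, isolate_28, isolate_29, isolate_35, isolate_43, isolate_52, isolate_53, isolate_54, isolate_59, isolate_76, isolate_80, isolate_93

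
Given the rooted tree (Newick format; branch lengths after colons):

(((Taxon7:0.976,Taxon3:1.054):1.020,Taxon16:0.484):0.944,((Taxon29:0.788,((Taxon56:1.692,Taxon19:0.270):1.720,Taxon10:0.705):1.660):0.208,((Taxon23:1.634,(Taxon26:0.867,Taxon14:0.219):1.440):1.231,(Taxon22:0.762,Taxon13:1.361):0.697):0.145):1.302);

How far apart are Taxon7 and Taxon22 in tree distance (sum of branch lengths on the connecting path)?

5.846

The path runs Taxon7 → … → MRCA → … → Taxon22; the MRCA is the root of the tree.
Branch lengths along that path: 0.976 + 1.020 + 0.944 + 1.302 + 0.145 + 0.697 + 0.762 = 5.846.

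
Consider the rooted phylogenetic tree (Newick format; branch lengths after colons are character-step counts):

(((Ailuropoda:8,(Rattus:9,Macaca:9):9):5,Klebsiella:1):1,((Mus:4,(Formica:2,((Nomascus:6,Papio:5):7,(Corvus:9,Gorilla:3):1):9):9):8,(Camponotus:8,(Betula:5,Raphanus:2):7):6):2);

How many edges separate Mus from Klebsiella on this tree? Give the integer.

The MRCA of Mus and Klebsiella is the root of the tree.
From Mus up to that node: 3 branches. From Klebsiella up to the same node: 2 branches. Total: 3 + 2 = 5.

5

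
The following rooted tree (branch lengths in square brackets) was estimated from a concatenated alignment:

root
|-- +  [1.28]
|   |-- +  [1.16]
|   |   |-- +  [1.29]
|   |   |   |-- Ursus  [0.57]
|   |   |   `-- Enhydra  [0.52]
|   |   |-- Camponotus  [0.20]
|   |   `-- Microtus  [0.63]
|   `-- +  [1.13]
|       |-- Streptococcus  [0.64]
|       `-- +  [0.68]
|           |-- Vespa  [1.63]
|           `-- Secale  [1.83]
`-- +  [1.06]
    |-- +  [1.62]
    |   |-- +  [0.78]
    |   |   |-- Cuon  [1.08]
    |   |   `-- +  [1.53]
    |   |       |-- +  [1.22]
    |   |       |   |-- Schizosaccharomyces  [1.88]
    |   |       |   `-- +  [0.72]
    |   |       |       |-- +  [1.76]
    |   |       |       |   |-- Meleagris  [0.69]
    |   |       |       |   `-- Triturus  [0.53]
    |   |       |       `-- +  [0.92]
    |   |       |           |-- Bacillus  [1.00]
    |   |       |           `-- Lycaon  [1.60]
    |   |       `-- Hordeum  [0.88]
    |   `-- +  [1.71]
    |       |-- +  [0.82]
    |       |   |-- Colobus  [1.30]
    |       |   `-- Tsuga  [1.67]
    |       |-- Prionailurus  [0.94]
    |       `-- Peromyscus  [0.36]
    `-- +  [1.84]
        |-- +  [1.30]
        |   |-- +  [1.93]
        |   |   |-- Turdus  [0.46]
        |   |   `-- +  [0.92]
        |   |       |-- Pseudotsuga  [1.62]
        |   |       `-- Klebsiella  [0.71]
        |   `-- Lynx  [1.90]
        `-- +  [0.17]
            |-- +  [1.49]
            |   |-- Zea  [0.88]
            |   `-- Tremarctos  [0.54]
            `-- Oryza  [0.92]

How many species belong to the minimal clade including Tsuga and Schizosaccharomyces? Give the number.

11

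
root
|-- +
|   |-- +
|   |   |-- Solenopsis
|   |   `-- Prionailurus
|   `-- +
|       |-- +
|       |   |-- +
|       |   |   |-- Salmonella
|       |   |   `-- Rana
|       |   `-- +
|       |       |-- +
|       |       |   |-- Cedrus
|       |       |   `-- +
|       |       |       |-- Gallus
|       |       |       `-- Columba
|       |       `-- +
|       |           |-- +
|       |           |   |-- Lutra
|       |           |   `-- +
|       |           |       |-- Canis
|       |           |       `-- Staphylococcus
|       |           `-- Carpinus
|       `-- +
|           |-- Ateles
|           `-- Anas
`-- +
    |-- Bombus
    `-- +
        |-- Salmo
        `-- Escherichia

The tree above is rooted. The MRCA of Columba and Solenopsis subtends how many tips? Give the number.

The MRCA of Columba and Solenopsis is the node subtending ((Solenopsis,Prionailurus),(((Salmonella,Rana),((Cedrus,(Gallus,Columba)),((Lutra,(Canis,Staphylococcus)),Carpinus))),(Ateles,Anas))).
That clade contains 13 terminal taxa: Anas, Ateles, Canis, Carpinus, Cedrus, Columba, Gallus, Lutra, Prionailurus, Rana, Salmonella, Solenopsis, Staphylococcus.

13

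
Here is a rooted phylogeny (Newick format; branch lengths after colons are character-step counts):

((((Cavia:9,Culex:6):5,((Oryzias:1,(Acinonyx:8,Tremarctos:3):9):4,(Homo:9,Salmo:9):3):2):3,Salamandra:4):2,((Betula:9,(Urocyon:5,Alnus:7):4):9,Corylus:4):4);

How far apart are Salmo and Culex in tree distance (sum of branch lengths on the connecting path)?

The path runs Salmo → … → MRCA → … → Culex; the MRCA is the node subtending ((Cavia,Culex),((Oryzias,(Acinonyx,Tremarctos)),(Homo,Salmo))).
Branch lengths along that path: 9 + 3 + 2 + 5 + 6 = 25.

25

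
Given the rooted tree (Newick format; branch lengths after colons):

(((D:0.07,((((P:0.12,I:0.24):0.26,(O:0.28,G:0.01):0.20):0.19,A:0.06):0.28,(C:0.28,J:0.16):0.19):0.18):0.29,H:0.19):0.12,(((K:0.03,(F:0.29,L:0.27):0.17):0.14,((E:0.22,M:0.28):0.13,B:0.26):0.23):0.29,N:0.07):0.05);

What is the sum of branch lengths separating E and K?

0.75

The path runs E → … → MRCA → … → K; the MRCA is the node subtending ((K,(F,L)),((E,M),B)).
Branch lengths along that path: 0.22 + 0.13 + 0.23 + 0.14 + 0.03 = 0.75.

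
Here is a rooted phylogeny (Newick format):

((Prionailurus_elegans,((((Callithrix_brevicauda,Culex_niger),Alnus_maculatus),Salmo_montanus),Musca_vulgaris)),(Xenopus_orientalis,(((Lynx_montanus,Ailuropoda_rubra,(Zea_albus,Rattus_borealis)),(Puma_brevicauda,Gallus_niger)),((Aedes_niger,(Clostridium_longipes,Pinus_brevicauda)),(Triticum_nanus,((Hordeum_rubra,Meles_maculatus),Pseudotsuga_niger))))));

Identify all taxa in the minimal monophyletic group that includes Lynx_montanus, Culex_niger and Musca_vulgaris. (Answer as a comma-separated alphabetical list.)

Aedes_niger, Ailuropoda_rubra, Alnus_maculatus, Callithrix_brevicauda, Clostridium_longipes, Culex_niger, Gallus_niger, Hordeum_rubra, Lynx_montanus, Meles_maculatus, Musca_vulgaris, Pinus_brevicauda, Prionailurus_elegans, Pseudotsuga_niger, Puma_brevicauda, Rattus_borealis, Salmo_montanus, Triticum_nanus, Xenopus_orientalis, Zea_albus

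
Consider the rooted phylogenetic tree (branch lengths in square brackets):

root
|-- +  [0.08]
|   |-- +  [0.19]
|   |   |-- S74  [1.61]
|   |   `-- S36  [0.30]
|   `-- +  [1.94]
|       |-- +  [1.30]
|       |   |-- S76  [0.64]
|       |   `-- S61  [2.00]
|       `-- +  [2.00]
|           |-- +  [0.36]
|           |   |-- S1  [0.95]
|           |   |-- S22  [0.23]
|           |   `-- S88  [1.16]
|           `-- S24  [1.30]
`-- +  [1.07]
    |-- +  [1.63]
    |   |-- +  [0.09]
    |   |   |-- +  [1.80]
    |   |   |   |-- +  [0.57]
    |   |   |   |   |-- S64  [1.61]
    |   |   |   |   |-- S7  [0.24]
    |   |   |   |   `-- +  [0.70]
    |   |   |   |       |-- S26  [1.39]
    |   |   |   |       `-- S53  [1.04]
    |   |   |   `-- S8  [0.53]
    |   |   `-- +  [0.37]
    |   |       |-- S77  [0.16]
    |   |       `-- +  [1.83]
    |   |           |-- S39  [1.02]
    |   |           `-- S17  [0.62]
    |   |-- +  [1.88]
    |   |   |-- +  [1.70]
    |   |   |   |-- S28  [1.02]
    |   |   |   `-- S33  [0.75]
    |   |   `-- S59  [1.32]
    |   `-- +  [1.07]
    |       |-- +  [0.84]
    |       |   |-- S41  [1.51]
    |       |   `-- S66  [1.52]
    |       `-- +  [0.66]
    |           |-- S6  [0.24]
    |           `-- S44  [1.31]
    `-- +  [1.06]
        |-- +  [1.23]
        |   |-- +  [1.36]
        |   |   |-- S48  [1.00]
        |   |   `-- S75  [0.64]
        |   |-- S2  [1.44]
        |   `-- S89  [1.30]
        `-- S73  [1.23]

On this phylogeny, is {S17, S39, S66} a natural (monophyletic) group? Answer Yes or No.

No

The MRCA of the listed taxa subtends ((((S64,S7,(S26,S53)),S8),(S77,(S39,S17))),((S28,S33),S59),((S41,S66),(S6,S44))).
That clade also contains S26, S28, S33, S41, S44, S53, S59, S6, S64, S7, S77, S8, which are not in the proposed group, so the group is not monophyletic.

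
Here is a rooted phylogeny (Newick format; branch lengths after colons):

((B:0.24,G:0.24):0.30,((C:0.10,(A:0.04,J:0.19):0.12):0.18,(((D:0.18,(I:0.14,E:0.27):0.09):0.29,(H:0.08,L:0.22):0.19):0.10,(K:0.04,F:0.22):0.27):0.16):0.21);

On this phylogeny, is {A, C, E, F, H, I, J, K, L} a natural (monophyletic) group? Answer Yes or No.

The MRCA of the listed taxa subtends ((C,(A,J)),(((D,(I,E)),(H,L)),(K,F))).
That clade also contains D, which is not in the proposed group, so the group is not monophyletic.

No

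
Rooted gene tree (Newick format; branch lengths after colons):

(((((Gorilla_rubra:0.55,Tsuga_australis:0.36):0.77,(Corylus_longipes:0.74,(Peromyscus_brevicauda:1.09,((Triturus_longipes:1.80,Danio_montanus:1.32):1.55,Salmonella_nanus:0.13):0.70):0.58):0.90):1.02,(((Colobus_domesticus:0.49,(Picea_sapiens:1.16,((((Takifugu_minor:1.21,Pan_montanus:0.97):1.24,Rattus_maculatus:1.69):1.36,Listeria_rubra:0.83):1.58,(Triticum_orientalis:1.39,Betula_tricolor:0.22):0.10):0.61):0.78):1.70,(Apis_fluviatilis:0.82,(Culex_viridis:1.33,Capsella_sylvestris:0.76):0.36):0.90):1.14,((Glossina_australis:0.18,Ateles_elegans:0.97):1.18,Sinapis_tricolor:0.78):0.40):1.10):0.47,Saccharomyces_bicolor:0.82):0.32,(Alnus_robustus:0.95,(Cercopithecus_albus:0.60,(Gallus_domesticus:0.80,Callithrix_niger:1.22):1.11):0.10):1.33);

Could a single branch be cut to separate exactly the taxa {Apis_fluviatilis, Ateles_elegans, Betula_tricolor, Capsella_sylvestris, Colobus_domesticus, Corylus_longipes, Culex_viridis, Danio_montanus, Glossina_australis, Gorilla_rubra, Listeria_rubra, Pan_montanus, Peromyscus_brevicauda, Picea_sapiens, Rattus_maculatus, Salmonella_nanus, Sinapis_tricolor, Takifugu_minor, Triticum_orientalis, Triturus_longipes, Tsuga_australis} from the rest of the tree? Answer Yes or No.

The most recent common ancestor of these taxa subtends (((Gorilla_rubra,Tsuga_australis),(Corylus_longipes,(Peromyscus_brevicauda,((Triturus_longipes,Danio_montanus),Salmonella_nanus)))),(((Colobus_domesticus,(Picea_sapiens,((((Takifugu_minor,Pan_montanus),Rattus_maculatus),Listeria_rubra),(Triticum_orientalis,Betula_tricolor)))),(Apis_fluviatilis,(Culex_viridis,Capsella_sylvestris))),((Glossina_australis,Ateles_elegans),Sinapis_tricolor))).
That clade has exactly 21 tips — every listed taxon and nothing else — so the group is monophyletic.

Yes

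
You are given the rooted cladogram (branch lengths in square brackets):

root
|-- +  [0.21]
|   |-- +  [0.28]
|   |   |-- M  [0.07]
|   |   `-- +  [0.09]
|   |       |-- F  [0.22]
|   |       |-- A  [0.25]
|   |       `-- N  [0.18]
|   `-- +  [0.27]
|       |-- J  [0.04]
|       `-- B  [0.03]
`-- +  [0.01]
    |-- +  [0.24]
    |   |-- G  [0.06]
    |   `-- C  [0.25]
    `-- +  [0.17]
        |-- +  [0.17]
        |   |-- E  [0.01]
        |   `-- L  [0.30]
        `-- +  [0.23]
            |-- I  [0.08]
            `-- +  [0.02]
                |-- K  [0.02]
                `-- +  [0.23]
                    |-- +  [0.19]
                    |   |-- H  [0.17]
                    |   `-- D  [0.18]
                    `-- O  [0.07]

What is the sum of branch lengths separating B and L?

The path runs B → … → MRCA → … → L; the MRCA is the root of the tree.
Branch lengths along that path: 0.03 + 0.27 + 0.21 + 0.01 + 0.17 + 0.17 + 0.30 = 1.16.

1.16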